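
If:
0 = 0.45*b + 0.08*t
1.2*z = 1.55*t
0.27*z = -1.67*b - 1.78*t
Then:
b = 0.00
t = 0.00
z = 0.00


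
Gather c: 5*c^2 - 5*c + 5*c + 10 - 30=5*c^2 - 20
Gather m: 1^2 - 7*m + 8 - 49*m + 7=16 - 56*m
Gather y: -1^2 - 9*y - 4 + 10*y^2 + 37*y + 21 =10*y^2 + 28*y + 16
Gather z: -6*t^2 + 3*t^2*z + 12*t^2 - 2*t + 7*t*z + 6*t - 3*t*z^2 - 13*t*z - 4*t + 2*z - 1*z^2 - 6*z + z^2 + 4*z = 6*t^2 - 3*t*z^2 + z*(3*t^2 - 6*t)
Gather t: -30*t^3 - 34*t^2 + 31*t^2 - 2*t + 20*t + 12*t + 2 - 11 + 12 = -30*t^3 - 3*t^2 + 30*t + 3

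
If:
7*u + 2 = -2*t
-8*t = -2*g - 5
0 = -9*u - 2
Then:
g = -61/18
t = -2/9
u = -2/9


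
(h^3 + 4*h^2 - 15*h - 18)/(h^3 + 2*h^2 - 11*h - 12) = (h + 6)/(h + 4)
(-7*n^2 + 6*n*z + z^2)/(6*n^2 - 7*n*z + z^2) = (7*n + z)/(-6*n + z)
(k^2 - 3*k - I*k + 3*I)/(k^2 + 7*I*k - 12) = (k^2 - 3*k - I*k + 3*I)/(k^2 + 7*I*k - 12)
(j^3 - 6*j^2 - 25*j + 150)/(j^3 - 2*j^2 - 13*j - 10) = (j^2 - j - 30)/(j^2 + 3*j + 2)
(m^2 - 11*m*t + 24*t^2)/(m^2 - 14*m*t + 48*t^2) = (-m + 3*t)/(-m + 6*t)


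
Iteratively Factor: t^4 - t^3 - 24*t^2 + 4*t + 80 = (t - 2)*(t^3 + t^2 - 22*t - 40) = (t - 2)*(t + 4)*(t^2 - 3*t - 10) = (t - 5)*(t - 2)*(t + 4)*(t + 2)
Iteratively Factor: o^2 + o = (o + 1)*(o)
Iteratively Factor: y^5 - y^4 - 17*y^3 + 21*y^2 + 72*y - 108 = (y - 2)*(y^4 + y^3 - 15*y^2 - 9*y + 54) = (y - 2)*(y + 3)*(y^3 - 2*y^2 - 9*y + 18) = (y - 2)^2*(y + 3)*(y^2 - 9) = (y - 3)*(y - 2)^2*(y + 3)*(y + 3)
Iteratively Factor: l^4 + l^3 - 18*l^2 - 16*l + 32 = (l - 1)*(l^3 + 2*l^2 - 16*l - 32) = (l - 1)*(l + 4)*(l^2 - 2*l - 8) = (l - 1)*(l + 2)*(l + 4)*(l - 4)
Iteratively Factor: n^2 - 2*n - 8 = (n + 2)*(n - 4)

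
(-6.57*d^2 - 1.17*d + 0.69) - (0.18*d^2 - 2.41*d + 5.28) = -6.75*d^2 + 1.24*d - 4.59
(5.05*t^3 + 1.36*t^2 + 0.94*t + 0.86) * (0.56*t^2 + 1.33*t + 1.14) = 2.828*t^5 + 7.4781*t^4 + 8.0922*t^3 + 3.2822*t^2 + 2.2154*t + 0.9804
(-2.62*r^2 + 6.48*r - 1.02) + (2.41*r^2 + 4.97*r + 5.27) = -0.21*r^2 + 11.45*r + 4.25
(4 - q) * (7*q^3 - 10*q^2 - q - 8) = -7*q^4 + 38*q^3 - 39*q^2 + 4*q - 32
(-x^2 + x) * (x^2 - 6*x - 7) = -x^4 + 7*x^3 + x^2 - 7*x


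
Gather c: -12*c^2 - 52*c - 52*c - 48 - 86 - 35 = -12*c^2 - 104*c - 169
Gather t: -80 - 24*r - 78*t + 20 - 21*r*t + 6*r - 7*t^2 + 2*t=-18*r - 7*t^2 + t*(-21*r - 76) - 60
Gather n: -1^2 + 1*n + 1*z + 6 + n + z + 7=2*n + 2*z + 12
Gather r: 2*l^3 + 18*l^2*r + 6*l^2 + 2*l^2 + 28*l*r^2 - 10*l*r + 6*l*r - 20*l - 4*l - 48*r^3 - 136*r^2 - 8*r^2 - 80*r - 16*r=2*l^3 + 8*l^2 - 24*l - 48*r^3 + r^2*(28*l - 144) + r*(18*l^2 - 4*l - 96)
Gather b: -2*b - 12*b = -14*b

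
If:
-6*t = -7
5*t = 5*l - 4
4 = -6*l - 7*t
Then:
No Solution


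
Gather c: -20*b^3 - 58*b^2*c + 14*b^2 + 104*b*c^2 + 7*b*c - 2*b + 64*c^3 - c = -20*b^3 + 14*b^2 + 104*b*c^2 - 2*b + 64*c^3 + c*(-58*b^2 + 7*b - 1)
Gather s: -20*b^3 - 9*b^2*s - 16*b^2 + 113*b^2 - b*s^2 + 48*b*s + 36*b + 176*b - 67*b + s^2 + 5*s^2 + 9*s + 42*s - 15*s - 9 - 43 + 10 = -20*b^3 + 97*b^2 + 145*b + s^2*(6 - b) + s*(-9*b^2 + 48*b + 36) - 42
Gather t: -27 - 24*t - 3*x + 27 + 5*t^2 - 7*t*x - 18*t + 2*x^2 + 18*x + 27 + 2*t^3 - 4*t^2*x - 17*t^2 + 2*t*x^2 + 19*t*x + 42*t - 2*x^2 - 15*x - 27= 2*t^3 + t^2*(-4*x - 12) + t*(2*x^2 + 12*x)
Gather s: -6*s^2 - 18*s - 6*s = -6*s^2 - 24*s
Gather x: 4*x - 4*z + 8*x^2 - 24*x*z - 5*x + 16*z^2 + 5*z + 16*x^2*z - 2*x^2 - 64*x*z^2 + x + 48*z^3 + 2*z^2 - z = x^2*(16*z + 6) + x*(-64*z^2 - 24*z) + 48*z^3 + 18*z^2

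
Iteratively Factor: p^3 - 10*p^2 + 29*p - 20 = (p - 4)*(p^2 - 6*p + 5) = (p - 5)*(p - 4)*(p - 1)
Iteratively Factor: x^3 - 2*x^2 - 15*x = (x - 5)*(x^2 + 3*x) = (x - 5)*(x + 3)*(x)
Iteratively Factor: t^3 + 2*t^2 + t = (t + 1)*(t^2 + t) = (t + 1)^2*(t)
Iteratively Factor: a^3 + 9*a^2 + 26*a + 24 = (a + 2)*(a^2 + 7*a + 12) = (a + 2)*(a + 4)*(a + 3)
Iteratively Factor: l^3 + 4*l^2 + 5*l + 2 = (l + 2)*(l^2 + 2*l + 1) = (l + 1)*(l + 2)*(l + 1)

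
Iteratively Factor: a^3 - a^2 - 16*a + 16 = (a - 4)*(a^2 + 3*a - 4) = (a - 4)*(a - 1)*(a + 4)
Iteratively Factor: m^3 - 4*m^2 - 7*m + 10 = (m - 1)*(m^2 - 3*m - 10) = (m - 1)*(m + 2)*(m - 5)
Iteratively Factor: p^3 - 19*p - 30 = (p + 2)*(p^2 - 2*p - 15) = (p - 5)*(p + 2)*(p + 3)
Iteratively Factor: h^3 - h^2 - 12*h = (h - 4)*(h^2 + 3*h) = h*(h - 4)*(h + 3)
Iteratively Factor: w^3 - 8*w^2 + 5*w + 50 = (w - 5)*(w^2 - 3*w - 10) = (w - 5)^2*(w + 2)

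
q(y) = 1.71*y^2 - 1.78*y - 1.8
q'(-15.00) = -53.08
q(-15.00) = 409.65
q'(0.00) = -1.78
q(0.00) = -1.80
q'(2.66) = 7.32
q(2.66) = 5.56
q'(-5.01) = -18.91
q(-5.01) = 50.04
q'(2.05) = 5.23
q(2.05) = 1.74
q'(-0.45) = -3.32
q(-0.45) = -0.65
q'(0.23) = -0.99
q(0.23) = -2.12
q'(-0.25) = -2.64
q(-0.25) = -1.25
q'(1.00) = 1.64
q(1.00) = -1.87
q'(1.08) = 1.91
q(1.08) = -1.73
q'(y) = 3.42*y - 1.78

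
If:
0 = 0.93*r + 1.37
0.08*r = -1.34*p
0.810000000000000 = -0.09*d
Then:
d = -9.00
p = 0.09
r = -1.47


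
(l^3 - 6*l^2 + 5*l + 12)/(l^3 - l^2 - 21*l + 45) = (l^2 - 3*l - 4)/(l^2 + 2*l - 15)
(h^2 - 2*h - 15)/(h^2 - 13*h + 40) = (h + 3)/(h - 8)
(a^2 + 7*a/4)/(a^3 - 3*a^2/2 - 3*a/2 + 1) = a*(4*a + 7)/(2*(2*a^3 - 3*a^2 - 3*a + 2))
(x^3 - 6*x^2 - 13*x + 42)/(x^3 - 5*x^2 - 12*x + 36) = (x - 7)/(x - 6)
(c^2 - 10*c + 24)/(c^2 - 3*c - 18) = (c - 4)/(c + 3)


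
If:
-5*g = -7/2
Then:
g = 7/10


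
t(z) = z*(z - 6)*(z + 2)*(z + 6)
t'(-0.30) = -49.97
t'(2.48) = -152.65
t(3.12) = -419.58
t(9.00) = 4455.00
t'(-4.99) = -60.33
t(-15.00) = 36855.00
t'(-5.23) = -103.55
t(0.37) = -31.45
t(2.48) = -331.64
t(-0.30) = 18.31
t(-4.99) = -165.61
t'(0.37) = -97.62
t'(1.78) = -158.59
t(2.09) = -270.39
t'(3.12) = -116.75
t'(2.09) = -159.75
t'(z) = z*(z - 6)*(z + 2) + z*(z - 6)*(z + 6) + z*(z + 2)*(z + 6) + (z - 6)*(z + 2)*(z + 6) = 4*z^3 + 6*z^2 - 72*z - 72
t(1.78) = -220.90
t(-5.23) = -146.07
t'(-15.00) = -11142.00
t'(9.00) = 2682.00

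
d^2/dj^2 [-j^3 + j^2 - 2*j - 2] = 2 - 6*j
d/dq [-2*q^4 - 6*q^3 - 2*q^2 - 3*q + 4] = -8*q^3 - 18*q^2 - 4*q - 3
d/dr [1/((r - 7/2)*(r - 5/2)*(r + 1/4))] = 64*(-12*r^2 + 46*r - 29)/(256*r^6 - 2944*r^5 + 12176*r^4 - 20224*r^3 + 7016*r^2 + 8120*r + 1225)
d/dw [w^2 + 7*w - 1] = 2*w + 7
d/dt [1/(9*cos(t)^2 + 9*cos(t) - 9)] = (2*cos(t) + 1)*sin(t)/(9*(-sin(t)^2 + cos(t))^2)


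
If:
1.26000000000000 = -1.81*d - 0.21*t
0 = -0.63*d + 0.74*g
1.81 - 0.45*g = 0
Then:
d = 4.72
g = 4.02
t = -46.72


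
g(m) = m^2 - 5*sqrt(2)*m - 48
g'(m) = 2*m - 5*sqrt(2)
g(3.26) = -60.42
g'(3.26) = -0.55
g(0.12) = -48.83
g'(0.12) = -6.83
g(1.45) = -56.15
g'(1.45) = -4.17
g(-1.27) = -37.41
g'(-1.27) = -9.61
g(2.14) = -58.55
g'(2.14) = -2.79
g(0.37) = -50.48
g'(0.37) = -6.33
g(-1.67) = -33.40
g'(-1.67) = -10.41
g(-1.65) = -33.61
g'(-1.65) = -10.37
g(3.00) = -60.21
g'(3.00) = -1.07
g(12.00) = 11.15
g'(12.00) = 16.93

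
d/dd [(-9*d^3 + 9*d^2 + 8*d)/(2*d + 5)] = (-36*d^3 - 117*d^2 + 90*d + 40)/(4*d^2 + 20*d + 25)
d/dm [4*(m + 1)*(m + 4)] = 8*m + 20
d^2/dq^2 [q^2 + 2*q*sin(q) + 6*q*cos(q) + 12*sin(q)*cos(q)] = -2*q*sin(q) - 6*q*cos(q) - 12*sin(q) - 24*sin(2*q) + 4*cos(q) + 2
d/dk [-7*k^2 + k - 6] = 1 - 14*k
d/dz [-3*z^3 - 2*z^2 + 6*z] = -9*z^2 - 4*z + 6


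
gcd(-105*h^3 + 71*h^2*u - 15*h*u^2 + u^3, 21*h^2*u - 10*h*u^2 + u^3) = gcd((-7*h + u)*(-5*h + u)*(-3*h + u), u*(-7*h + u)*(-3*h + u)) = 21*h^2 - 10*h*u + u^2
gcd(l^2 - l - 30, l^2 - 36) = l - 6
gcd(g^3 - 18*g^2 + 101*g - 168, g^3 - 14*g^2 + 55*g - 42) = g - 7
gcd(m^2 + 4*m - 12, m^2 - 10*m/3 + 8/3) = m - 2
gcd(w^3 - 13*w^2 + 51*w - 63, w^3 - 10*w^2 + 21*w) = w^2 - 10*w + 21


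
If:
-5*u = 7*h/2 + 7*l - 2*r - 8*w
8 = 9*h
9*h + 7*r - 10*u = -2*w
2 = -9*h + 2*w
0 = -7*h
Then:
No Solution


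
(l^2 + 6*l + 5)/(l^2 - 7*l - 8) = (l + 5)/(l - 8)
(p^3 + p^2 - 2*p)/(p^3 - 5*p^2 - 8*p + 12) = p/(p - 6)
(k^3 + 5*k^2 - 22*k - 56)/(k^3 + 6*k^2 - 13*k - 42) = (k - 4)/(k - 3)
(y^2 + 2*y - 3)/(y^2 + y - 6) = (y - 1)/(y - 2)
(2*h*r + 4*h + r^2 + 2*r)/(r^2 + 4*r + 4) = (2*h + r)/(r + 2)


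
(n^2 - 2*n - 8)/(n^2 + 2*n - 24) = (n + 2)/(n + 6)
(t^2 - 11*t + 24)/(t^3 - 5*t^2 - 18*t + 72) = (t - 8)/(t^2 - 2*t - 24)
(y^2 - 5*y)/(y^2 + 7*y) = (y - 5)/(y + 7)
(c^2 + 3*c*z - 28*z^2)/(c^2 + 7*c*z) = (c - 4*z)/c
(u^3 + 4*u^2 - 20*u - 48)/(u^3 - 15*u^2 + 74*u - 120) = (u^2 + 8*u + 12)/(u^2 - 11*u + 30)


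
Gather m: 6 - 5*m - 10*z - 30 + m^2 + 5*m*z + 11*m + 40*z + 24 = m^2 + m*(5*z + 6) + 30*z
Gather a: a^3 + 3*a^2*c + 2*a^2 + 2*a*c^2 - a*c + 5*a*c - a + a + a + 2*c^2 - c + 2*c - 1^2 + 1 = a^3 + a^2*(3*c + 2) + a*(2*c^2 + 4*c + 1) + 2*c^2 + c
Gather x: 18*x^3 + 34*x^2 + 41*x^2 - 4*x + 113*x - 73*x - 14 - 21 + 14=18*x^3 + 75*x^2 + 36*x - 21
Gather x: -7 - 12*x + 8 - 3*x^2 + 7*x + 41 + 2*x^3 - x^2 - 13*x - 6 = 2*x^3 - 4*x^2 - 18*x + 36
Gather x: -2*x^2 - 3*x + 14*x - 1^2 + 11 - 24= -2*x^2 + 11*x - 14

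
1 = 1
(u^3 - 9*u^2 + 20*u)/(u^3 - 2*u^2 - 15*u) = (u - 4)/(u + 3)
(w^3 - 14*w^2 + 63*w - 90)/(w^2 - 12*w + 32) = (w^3 - 14*w^2 + 63*w - 90)/(w^2 - 12*w + 32)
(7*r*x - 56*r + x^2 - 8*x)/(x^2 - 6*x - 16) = (7*r + x)/(x + 2)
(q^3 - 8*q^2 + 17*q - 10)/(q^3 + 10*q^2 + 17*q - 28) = (q^2 - 7*q + 10)/(q^2 + 11*q + 28)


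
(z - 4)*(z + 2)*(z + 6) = z^3 + 4*z^2 - 20*z - 48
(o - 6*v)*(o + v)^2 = o^3 - 4*o^2*v - 11*o*v^2 - 6*v^3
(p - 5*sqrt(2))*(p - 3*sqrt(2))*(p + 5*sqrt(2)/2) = p^3 - 11*sqrt(2)*p^2/2 - 10*p + 75*sqrt(2)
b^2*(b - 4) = b^3 - 4*b^2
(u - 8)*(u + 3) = u^2 - 5*u - 24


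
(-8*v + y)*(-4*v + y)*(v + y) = 32*v^3 + 20*v^2*y - 11*v*y^2 + y^3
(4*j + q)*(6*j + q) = 24*j^2 + 10*j*q + q^2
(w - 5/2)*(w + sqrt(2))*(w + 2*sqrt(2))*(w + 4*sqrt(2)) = w^4 - 5*w^3/2 + 7*sqrt(2)*w^3 - 35*sqrt(2)*w^2/2 + 28*w^2 - 70*w + 16*sqrt(2)*w - 40*sqrt(2)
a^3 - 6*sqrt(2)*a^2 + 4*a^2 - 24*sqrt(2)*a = a*(a + 4)*(a - 6*sqrt(2))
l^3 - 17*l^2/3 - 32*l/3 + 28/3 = (l - 7)*(l - 2/3)*(l + 2)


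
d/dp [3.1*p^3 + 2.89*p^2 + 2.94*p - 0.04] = 9.3*p^2 + 5.78*p + 2.94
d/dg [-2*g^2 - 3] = -4*g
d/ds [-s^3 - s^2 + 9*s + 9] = -3*s^2 - 2*s + 9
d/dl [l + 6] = 1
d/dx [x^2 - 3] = 2*x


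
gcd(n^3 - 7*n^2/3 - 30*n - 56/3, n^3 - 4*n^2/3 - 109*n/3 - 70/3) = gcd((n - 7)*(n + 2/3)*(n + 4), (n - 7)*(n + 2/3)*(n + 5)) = n^2 - 19*n/3 - 14/3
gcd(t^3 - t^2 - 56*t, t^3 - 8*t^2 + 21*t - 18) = 1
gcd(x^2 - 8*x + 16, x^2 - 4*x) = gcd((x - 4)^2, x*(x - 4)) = x - 4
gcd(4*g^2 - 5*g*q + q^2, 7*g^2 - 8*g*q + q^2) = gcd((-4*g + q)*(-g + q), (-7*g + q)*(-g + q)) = -g + q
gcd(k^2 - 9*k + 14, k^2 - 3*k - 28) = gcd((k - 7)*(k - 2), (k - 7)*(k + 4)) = k - 7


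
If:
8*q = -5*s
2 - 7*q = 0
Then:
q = 2/7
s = -16/35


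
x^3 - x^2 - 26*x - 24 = (x - 6)*(x + 1)*(x + 4)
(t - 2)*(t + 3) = t^2 + t - 6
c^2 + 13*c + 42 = (c + 6)*(c + 7)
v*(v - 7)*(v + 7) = v^3 - 49*v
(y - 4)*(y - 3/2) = y^2 - 11*y/2 + 6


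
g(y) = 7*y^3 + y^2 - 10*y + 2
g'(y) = 21*y^2 + 2*y - 10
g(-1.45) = -2.74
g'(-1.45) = 31.25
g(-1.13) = 4.48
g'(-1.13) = 14.55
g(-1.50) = -4.38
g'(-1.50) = 34.25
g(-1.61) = -8.52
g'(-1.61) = 41.21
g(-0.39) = 5.64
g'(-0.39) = -7.59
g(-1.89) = -22.79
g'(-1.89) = 61.23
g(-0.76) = 7.10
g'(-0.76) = 0.61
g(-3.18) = -181.19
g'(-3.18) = 196.00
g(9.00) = 5096.00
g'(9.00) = 1709.00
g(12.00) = 12122.00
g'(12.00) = 3038.00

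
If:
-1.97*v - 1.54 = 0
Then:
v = -0.78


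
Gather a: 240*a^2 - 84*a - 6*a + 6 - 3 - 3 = 240*a^2 - 90*a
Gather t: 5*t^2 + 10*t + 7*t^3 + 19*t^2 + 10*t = 7*t^3 + 24*t^2 + 20*t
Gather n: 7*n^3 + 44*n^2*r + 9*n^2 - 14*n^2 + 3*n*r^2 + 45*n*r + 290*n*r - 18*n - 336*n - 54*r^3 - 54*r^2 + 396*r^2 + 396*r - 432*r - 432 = 7*n^3 + n^2*(44*r - 5) + n*(3*r^2 + 335*r - 354) - 54*r^3 + 342*r^2 - 36*r - 432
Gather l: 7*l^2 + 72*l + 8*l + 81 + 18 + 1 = 7*l^2 + 80*l + 100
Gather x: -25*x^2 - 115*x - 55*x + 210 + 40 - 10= -25*x^2 - 170*x + 240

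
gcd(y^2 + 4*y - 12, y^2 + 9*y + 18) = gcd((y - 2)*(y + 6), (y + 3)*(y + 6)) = y + 6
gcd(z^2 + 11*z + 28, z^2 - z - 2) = 1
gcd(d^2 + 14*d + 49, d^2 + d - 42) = d + 7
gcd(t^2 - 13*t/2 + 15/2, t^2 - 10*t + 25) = t - 5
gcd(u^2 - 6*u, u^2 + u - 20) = 1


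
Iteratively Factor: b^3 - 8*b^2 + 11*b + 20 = (b + 1)*(b^2 - 9*b + 20) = (b - 4)*(b + 1)*(b - 5)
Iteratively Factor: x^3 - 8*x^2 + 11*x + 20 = (x - 4)*(x^2 - 4*x - 5) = (x - 5)*(x - 4)*(x + 1)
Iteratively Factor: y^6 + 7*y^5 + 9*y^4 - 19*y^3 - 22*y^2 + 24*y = (y)*(y^5 + 7*y^4 + 9*y^3 - 19*y^2 - 22*y + 24) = y*(y + 4)*(y^4 + 3*y^3 - 3*y^2 - 7*y + 6) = y*(y - 1)*(y + 4)*(y^3 + 4*y^2 + y - 6) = y*(y - 1)*(y + 3)*(y + 4)*(y^2 + y - 2) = y*(y - 1)*(y + 2)*(y + 3)*(y + 4)*(y - 1)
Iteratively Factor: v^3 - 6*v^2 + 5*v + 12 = (v + 1)*(v^2 - 7*v + 12) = (v - 3)*(v + 1)*(v - 4)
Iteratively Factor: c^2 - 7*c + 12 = (c - 3)*(c - 4)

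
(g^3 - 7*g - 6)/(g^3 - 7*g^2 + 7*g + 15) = (g + 2)/(g - 5)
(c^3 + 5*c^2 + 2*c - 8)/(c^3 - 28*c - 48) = (c - 1)/(c - 6)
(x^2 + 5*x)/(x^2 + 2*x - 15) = x/(x - 3)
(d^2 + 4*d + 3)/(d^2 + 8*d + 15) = (d + 1)/(d + 5)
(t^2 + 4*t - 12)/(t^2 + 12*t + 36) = (t - 2)/(t + 6)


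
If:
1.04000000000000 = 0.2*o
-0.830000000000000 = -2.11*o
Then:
No Solution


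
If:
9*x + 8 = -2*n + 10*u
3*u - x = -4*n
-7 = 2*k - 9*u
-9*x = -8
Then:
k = 135/46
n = -176/207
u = 296/207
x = 8/9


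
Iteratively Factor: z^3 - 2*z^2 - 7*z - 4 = (z + 1)*(z^2 - 3*z - 4) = (z + 1)^2*(z - 4)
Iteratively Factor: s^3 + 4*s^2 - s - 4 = (s + 1)*(s^2 + 3*s - 4) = (s - 1)*(s + 1)*(s + 4)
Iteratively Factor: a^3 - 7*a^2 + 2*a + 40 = (a + 2)*(a^2 - 9*a + 20) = (a - 4)*(a + 2)*(a - 5)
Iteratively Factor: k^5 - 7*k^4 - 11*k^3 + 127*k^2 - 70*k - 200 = (k + 4)*(k^4 - 11*k^3 + 33*k^2 - 5*k - 50) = (k - 5)*(k + 4)*(k^3 - 6*k^2 + 3*k + 10) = (k - 5)*(k + 1)*(k + 4)*(k^2 - 7*k + 10) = (k - 5)*(k - 2)*(k + 1)*(k + 4)*(k - 5)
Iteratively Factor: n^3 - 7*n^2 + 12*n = (n - 4)*(n^2 - 3*n) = (n - 4)*(n - 3)*(n)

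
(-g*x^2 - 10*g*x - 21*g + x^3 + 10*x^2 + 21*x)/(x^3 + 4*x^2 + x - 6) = (-g*x - 7*g + x^2 + 7*x)/(x^2 + x - 2)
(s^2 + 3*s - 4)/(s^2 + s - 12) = (s - 1)/(s - 3)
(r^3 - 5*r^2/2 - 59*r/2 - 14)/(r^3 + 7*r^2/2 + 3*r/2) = (r^2 - 3*r - 28)/(r*(r + 3))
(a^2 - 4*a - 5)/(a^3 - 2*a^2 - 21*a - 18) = (a - 5)/(a^2 - 3*a - 18)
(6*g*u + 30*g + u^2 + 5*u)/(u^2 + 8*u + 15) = (6*g + u)/(u + 3)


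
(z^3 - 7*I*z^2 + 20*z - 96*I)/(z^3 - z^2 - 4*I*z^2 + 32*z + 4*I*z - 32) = (z - 3*I)/(z - 1)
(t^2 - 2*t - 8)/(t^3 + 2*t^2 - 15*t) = (t^2 - 2*t - 8)/(t*(t^2 + 2*t - 15))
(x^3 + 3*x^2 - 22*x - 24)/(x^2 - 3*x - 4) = x + 6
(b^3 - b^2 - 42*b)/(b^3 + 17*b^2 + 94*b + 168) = b*(b - 7)/(b^2 + 11*b + 28)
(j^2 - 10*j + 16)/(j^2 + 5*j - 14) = (j - 8)/(j + 7)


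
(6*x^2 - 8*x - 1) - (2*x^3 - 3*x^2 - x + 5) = -2*x^3 + 9*x^2 - 7*x - 6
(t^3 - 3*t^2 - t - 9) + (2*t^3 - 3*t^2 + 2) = 3*t^3 - 6*t^2 - t - 7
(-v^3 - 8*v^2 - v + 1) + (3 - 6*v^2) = -v^3 - 14*v^2 - v + 4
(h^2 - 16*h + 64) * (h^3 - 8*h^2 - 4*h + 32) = h^5 - 24*h^4 + 188*h^3 - 416*h^2 - 768*h + 2048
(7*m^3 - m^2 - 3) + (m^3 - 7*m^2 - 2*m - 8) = 8*m^3 - 8*m^2 - 2*m - 11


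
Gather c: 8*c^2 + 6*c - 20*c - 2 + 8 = 8*c^2 - 14*c + 6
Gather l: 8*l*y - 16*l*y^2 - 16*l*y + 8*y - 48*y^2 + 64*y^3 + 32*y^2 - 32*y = l*(-16*y^2 - 8*y) + 64*y^3 - 16*y^2 - 24*y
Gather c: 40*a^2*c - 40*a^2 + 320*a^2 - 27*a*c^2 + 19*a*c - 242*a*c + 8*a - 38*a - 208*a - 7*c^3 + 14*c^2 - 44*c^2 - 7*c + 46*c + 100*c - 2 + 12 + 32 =280*a^2 - 238*a - 7*c^3 + c^2*(-27*a - 30) + c*(40*a^2 - 223*a + 139) + 42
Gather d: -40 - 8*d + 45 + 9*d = d + 5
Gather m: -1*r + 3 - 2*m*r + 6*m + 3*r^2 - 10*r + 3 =m*(6 - 2*r) + 3*r^2 - 11*r + 6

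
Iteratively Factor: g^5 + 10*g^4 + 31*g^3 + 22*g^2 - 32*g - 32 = (g + 2)*(g^4 + 8*g^3 + 15*g^2 - 8*g - 16) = (g + 2)*(g + 4)*(g^3 + 4*g^2 - g - 4) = (g - 1)*(g + 2)*(g + 4)*(g^2 + 5*g + 4) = (g - 1)*(g + 1)*(g + 2)*(g + 4)*(g + 4)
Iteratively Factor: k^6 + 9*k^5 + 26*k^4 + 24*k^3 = (k)*(k^5 + 9*k^4 + 26*k^3 + 24*k^2) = k*(k + 2)*(k^4 + 7*k^3 + 12*k^2) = k^2*(k + 2)*(k^3 + 7*k^2 + 12*k) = k^2*(k + 2)*(k + 4)*(k^2 + 3*k) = k^2*(k + 2)*(k + 3)*(k + 4)*(k)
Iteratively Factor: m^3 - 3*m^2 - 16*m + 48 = (m + 4)*(m^2 - 7*m + 12) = (m - 4)*(m + 4)*(m - 3)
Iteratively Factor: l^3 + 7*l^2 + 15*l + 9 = (l + 1)*(l^2 + 6*l + 9) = (l + 1)*(l + 3)*(l + 3)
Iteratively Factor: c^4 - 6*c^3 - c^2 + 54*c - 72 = (c - 3)*(c^3 - 3*c^2 - 10*c + 24) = (c - 3)*(c - 2)*(c^2 - c - 12) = (c - 3)*(c - 2)*(c + 3)*(c - 4)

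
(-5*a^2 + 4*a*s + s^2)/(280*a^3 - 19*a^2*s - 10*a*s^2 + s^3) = (-a + s)/(56*a^2 - 15*a*s + s^2)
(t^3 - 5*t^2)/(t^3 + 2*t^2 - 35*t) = t/(t + 7)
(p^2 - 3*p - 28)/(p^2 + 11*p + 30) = (p^2 - 3*p - 28)/(p^2 + 11*p + 30)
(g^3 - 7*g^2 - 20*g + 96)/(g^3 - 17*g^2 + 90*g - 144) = (g + 4)/(g - 6)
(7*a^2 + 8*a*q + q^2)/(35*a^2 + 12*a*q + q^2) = (a + q)/(5*a + q)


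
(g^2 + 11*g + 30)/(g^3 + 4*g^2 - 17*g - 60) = (g + 6)/(g^2 - g - 12)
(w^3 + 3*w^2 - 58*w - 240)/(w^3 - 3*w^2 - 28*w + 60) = (w^2 - 2*w - 48)/(w^2 - 8*w + 12)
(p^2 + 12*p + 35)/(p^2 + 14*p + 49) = (p + 5)/(p + 7)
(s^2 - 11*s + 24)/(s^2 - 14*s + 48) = (s - 3)/(s - 6)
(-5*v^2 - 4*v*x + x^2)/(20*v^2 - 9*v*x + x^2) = (v + x)/(-4*v + x)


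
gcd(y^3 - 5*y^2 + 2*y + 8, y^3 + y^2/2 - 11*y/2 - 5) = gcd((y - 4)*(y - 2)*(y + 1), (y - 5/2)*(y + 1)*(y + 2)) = y + 1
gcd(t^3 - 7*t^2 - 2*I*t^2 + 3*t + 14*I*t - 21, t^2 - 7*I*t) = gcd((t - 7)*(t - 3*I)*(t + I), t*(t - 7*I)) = 1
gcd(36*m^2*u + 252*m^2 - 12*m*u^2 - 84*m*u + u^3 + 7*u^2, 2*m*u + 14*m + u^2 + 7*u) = u + 7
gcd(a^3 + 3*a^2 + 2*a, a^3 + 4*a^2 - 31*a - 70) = a + 2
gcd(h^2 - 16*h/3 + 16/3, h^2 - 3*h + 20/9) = h - 4/3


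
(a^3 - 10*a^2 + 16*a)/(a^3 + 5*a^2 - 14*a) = (a - 8)/(a + 7)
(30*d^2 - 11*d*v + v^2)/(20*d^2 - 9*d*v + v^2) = (-6*d + v)/(-4*d + v)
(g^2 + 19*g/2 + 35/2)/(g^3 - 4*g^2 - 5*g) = (2*g^2 + 19*g + 35)/(2*g*(g^2 - 4*g - 5))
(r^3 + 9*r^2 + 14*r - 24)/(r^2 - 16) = (r^2 + 5*r - 6)/(r - 4)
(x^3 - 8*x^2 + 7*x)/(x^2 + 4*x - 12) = x*(x^2 - 8*x + 7)/(x^2 + 4*x - 12)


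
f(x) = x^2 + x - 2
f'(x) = 2*x + 1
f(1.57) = 2.03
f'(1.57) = 4.14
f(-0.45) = -2.25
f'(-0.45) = 0.10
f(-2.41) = 1.40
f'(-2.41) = -3.82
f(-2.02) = 0.06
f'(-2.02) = -3.04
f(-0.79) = -2.17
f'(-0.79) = -0.58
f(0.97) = -0.09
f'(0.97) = 2.94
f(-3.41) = 6.22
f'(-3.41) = -5.82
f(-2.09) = 0.28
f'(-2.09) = -3.18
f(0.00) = -2.00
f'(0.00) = 1.00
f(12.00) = 154.00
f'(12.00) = 25.00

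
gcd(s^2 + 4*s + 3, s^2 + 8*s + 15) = s + 3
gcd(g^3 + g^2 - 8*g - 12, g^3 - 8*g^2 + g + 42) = g^2 - g - 6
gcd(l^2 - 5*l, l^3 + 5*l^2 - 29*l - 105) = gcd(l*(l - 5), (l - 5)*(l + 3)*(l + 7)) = l - 5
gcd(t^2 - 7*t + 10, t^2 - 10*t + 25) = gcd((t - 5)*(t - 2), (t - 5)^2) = t - 5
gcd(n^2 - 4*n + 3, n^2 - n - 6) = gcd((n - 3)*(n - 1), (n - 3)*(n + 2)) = n - 3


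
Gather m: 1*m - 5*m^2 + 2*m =-5*m^2 + 3*m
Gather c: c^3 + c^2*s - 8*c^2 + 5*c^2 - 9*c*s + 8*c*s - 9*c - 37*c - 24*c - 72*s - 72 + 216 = c^3 + c^2*(s - 3) + c*(-s - 70) - 72*s + 144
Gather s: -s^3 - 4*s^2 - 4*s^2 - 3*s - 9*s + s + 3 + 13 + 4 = -s^3 - 8*s^2 - 11*s + 20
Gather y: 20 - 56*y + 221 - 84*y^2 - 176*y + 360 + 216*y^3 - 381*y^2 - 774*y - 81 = 216*y^3 - 465*y^2 - 1006*y + 520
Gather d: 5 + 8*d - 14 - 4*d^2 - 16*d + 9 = -4*d^2 - 8*d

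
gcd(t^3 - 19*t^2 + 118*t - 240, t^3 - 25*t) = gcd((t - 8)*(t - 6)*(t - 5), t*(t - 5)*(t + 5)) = t - 5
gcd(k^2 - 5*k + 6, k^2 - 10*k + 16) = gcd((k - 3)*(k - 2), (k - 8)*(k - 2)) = k - 2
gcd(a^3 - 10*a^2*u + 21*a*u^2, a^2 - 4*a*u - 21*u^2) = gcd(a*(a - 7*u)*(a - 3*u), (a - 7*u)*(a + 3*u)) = -a + 7*u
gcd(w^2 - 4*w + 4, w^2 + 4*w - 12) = w - 2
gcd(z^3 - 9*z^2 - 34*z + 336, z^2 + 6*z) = z + 6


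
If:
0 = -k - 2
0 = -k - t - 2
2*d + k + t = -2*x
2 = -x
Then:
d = 3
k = -2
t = 0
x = -2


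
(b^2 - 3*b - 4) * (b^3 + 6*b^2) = b^5 + 3*b^4 - 22*b^3 - 24*b^2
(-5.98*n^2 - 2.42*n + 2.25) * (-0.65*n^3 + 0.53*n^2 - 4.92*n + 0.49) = 3.887*n^5 - 1.5964*n^4 + 26.6765*n^3 + 10.1687*n^2 - 12.2558*n + 1.1025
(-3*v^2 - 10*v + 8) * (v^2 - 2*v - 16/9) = -3*v^4 - 4*v^3 + 100*v^2/3 + 16*v/9 - 128/9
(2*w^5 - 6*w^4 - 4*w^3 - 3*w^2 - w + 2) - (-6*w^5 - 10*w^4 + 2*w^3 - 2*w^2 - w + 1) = 8*w^5 + 4*w^4 - 6*w^3 - w^2 + 1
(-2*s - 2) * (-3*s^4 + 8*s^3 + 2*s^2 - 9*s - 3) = 6*s^5 - 10*s^4 - 20*s^3 + 14*s^2 + 24*s + 6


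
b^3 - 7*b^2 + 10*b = b*(b - 5)*(b - 2)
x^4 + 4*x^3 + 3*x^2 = x^2*(x + 1)*(x + 3)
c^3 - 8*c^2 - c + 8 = (c - 8)*(c - 1)*(c + 1)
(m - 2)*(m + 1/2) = m^2 - 3*m/2 - 1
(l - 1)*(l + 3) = l^2 + 2*l - 3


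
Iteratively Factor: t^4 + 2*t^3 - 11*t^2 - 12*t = (t + 1)*(t^3 + t^2 - 12*t) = (t + 1)*(t + 4)*(t^2 - 3*t) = (t - 3)*(t + 1)*(t + 4)*(t)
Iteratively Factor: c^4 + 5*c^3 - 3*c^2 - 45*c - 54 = (c - 3)*(c^3 + 8*c^2 + 21*c + 18) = (c - 3)*(c + 2)*(c^2 + 6*c + 9) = (c - 3)*(c + 2)*(c + 3)*(c + 3)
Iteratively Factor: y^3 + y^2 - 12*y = (y - 3)*(y^2 + 4*y) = (y - 3)*(y + 4)*(y)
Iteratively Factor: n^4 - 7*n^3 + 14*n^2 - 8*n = (n - 1)*(n^3 - 6*n^2 + 8*n) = (n - 2)*(n - 1)*(n^2 - 4*n) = (n - 4)*(n - 2)*(n - 1)*(n)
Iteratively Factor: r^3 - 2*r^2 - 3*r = (r)*(r^2 - 2*r - 3) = r*(r - 3)*(r + 1)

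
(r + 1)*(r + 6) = r^2 + 7*r + 6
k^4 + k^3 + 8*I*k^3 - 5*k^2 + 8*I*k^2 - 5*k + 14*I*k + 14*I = (k + 2*I)*(k + 7*I)*(-I*k - I)*(I*k + 1)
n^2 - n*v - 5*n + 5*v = (n - 5)*(n - v)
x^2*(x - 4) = x^3 - 4*x^2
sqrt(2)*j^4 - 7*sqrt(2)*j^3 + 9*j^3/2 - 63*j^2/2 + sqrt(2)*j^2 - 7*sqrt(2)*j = j*(j - 7)*(j + 2*sqrt(2))*(sqrt(2)*j + 1/2)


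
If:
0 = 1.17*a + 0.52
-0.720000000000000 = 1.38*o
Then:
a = -0.44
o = -0.52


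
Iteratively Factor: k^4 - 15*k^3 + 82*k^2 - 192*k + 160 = (k - 4)*(k^3 - 11*k^2 + 38*k - 40) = (k - 4)^2*(k^2 - 7*k + 10) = (k - 4)^2*(k - 2)*(k - 5)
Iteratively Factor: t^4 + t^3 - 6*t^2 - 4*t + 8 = (t - 2)*(t^3 + 3*t^2 - 4) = (t - 2)*(t - 1)*(t^2 + 4*t + 4) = (t - 2)*(t - 1)*(t + 2)*(t + 2)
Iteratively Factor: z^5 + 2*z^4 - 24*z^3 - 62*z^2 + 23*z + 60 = (z - 1)*(z^4 + 3*z^3 - 21*z^2 - 83*z - 60) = (z - 5)*(z - 1)*(z^3 + 8*z^2 + 19*z + 12) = (z - 5)*(z - 1)*(z + 1)*(z^2 + 7*z + 12) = (z - 5)*(z - 1)*(z + 1)*(z + 4)*(z + 3)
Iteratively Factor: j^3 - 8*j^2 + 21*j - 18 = (j - 2)*(j^2 - 6*j + 9) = (j - 3)*(j - 2)*(j - 3)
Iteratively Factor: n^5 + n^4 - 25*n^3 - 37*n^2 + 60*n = (n)*(n^4 + n^3 - 25*n^2 - 37*n + 60) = n*(n - 1)*(n^3 + 2*n^2 - 23*n - 60) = n*(n - 1)*(n + 3)*(n^2 - n - 20) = n*(n - 5)*(n - 1)*(n + 3)*(n + 4)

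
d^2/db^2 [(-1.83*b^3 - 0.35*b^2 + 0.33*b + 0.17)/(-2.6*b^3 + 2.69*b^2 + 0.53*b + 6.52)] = (5.6843418860808e-14*b^7 + 30.33004*b^6 + 1.74563999999999*b^5 + 375.21744*b^4 + 32.24127*b^3 - 71.994174*b^2 + 482.745762*b + 37.905662)/(17.576*b^9 - 54.5532*b^8 + 45.69318*b^7 - 129.449789*b^6 + 264.290901*b^5 - 89.897619*b^4 + 275.658859*b^3 - 348.553332*b^2 - 67.591536*b - 277.167808)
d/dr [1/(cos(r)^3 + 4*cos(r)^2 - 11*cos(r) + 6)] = (3*cos(r) + 11)*sin(r)/((cos(r) - 1)^3*(cos(r) + 6)^2)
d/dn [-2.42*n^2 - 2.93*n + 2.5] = -4.84*n - 2.93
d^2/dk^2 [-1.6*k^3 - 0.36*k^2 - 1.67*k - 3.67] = -9.6*k - 0.72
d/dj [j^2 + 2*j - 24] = 2*j + 2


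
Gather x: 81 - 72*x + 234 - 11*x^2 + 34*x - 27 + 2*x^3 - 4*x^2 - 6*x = 2*x^3 - 15*x^2 - 44*x + 288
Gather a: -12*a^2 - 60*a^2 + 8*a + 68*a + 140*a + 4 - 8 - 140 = -72*a^2 + 216*a - 144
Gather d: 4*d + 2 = 4*d + 2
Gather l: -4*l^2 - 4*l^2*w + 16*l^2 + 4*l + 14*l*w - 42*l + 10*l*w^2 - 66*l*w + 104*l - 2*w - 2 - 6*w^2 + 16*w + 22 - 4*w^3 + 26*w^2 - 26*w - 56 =l^2*(12 - 4*w) + l*(10*w^2 - 52*w + 66) - 4*w^3 + 20*w^2 - 12*w - 36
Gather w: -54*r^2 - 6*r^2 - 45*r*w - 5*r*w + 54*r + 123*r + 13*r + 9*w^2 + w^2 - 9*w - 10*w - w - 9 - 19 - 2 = -60*r^2 + 190*r + 10*w^2 + w*(-50*r - 20) - 30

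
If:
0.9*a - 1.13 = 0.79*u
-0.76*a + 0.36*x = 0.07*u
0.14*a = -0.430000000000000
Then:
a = -3.07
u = -4.93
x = -7.44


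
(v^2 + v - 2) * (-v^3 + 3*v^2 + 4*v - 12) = -v^5 + 2*v^4 + 9*v^3 - 14*v^2 - 20*v + 24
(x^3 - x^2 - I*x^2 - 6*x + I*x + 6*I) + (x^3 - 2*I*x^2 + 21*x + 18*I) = 2*x^3 - x^2 - 3*I*x^2 + 15*x + I*x + 24*I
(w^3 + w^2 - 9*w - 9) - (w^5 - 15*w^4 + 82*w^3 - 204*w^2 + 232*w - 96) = -w^5 + 15*w^4 - 81*w^3 + 205*w^2 - 241*w + 87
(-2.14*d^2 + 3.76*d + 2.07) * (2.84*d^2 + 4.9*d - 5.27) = -6.0776*d^4 + 0.192399999999997*d^3 + 35.5806*d^2 - 9.6722*d - 10.9089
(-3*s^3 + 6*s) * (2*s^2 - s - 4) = -6*s^5 + 3*s^4 + 24*s^3 - 6*s^2 - 24*s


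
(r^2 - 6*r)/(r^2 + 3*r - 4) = r*(r - 6)/(r^2 + 3*r - 4)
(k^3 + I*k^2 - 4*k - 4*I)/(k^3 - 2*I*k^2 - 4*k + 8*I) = (k + I)/(k - 2*I)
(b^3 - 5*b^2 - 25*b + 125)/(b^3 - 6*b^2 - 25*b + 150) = (b - 5)/(b - 6)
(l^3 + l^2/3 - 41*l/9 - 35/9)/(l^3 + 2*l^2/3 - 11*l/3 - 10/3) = (l - 7/3)/(l - 2)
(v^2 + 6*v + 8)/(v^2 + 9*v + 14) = (v + 4)/(v + 7)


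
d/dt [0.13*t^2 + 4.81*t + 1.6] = 0.26*t + 4.81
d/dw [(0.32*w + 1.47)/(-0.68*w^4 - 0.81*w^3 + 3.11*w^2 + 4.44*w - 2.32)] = (0.6528*w^4 + 4.5168*w^3 + 2.5769*w^2 - 9.1434*w - 7.2692)/(0.4624*w^8 + 1.1016*w^7 - 3.5735*w^6 - 11.0766*w^5 + 5.6345*w^4 + 31.3752*w^3 + 5.2832*w^2 - 20.6016*w + 5.3824)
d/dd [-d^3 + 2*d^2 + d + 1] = -3*d^2 + 4*d + 1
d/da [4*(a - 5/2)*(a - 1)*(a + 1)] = 12*a^2 - 20*a - 4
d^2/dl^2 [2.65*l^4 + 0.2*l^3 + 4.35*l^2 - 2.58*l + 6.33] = 31.8*l^2 + 1.2*l + 8.7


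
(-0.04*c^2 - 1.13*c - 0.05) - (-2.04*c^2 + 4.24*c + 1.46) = 2.0*c^2 - 5.37*c - 1.51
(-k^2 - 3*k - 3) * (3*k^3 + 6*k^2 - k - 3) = -3*k^5 - 15*k^4 - 26*k^3 - 12*k^2 + 12*k + 9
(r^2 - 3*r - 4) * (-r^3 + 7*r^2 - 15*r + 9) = -r^5 + 10*r^4 - 32*r^3 + 26*r^2 + 33*r - 36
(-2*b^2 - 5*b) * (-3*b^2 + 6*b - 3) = 6*b^4 + 3*b^3 - 24*b^2 + 15*b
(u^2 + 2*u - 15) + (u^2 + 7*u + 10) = 2*u^2 + 9*u - 5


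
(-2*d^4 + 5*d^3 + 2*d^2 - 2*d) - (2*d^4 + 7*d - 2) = -4*d^4 + 5*d^3 + 2*d^2 - 9*d + 2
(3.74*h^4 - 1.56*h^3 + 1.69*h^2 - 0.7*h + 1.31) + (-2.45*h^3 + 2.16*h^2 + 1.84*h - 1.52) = 3.74*h^4 - 4.01*h^3 + 3.85*h^2 + 1.14*h - 0.21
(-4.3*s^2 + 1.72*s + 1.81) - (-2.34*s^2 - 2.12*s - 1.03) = -1.96*s^2 + 3.84*s + 2.84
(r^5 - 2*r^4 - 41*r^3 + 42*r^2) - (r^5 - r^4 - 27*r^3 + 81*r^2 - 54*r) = -r^4 - 14*r^3 - 39*r^2 + 54*r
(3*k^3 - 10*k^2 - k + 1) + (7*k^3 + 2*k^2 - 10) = 10*k^3 - 8*k^2 - k - 9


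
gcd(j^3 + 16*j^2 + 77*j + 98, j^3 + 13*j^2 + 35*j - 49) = j^2 + 14*j + 49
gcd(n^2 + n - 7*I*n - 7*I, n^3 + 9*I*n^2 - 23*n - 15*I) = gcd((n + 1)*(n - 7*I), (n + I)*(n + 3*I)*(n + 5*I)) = 1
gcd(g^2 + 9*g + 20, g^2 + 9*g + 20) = g^2 + 9*g + 20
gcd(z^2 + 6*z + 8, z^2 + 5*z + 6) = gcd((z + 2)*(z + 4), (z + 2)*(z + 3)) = z + 2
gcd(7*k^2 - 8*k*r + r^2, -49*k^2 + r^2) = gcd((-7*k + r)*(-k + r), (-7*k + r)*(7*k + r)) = -7*k + r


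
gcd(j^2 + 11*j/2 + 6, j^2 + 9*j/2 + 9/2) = j + 3/2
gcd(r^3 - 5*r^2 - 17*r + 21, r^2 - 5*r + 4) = r - 1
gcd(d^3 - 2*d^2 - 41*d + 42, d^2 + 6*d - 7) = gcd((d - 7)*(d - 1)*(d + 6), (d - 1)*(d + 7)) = d - 1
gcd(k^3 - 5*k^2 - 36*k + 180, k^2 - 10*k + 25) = k - 5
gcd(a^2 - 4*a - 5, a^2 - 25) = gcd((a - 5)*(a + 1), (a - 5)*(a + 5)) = a - 5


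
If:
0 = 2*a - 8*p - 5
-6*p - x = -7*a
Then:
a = 2*x/11 - 15/22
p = x/22 - 35/44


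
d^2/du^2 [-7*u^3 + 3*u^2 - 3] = 6 - 42*u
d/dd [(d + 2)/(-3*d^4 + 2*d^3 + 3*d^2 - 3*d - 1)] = (9*d^4 + 20*d^3 - 15*d^2 - 12*d + 5)/(9*d^8 - 12*d^7 - 14*d^6 + 30*d^5 + 3*d^4 - 22*d^3 + 3*d^2 + 6*d + 1)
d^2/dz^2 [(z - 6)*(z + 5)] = 2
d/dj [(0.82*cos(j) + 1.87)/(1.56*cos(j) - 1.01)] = 3.7454*sin(j)/(1.56*cos(j) - 1.01)^2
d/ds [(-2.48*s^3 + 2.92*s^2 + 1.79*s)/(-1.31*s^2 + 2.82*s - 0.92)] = (3.2488*s^4 - 13.9872*s^3 + 17.4241*s^2 - 5.3728*s - 1.6468)/(1.7161*s^4 - 7.3884*s^3 + 10.3628*s^2 - 5.1888*s + 0.8464)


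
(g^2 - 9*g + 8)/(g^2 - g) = (g - 8)/g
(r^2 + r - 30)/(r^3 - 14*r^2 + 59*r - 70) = (r + 6)/(r^2 - 9*r + 14)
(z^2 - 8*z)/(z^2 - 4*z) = (z - 8)/(z - 4)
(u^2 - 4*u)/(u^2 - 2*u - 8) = u/(u + 2)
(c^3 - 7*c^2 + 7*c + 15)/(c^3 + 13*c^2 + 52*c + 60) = (c^3 - 7*c^2 + 7*c + 15)/(c^3 + 13*c^2 + 52*c + 60)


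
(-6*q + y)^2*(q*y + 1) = 36*q^3*y - 12*q^2*y^2 + 36*q^2 + q*y^3 - 12*q*y + y^2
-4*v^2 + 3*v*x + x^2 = (-v + x)*(4*v + x)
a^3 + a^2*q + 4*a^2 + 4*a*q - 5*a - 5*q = (a - 1)*(a + 5)*(a + q)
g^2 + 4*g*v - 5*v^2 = (g - v)*(g + 5*v)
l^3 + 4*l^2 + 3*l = l*(l + 1)*(l + 3)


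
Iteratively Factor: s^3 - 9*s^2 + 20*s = (s)*(s^2 - 9*s + 20) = s*(s - 4)*(s - 5)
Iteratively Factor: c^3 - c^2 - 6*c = (c - 3)*(c^2 + 2*c) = c*(c - 3)*(c + 2)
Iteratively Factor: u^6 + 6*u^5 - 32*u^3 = (u + 4)*(u^5 + 2*u^4 - 8*u^3) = (u - 2)*(u + 4)*(u^4 + 4*u^3) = u*(u - 2)*(u + 4)*(u^3 + 4*u^2) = u^2*(u - 2)*(u + 4)*(u^2 + 4*u) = u^3*(u - 2)*(u + 4)*(u + 4)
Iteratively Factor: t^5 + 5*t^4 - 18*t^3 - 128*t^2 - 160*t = (t - 5)*(t^4 + 10*t^3 + 32*t^2 + 32*t) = (t - 5)*(t + 2)*(t^3 + 8*t^2 + 16*t) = (t - 5)*(t + 2)*(t + 4)*(t^2 + 4*t) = (t - 5)*(t + 2)*(t + 4)^2*(t)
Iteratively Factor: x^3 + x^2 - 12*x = (x)*(x^2 + x - 12) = x*(x + 4)*(x - 3)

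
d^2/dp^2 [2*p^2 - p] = 4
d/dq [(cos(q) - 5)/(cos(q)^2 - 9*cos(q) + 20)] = sin(q)/(cos(q) - 4)^2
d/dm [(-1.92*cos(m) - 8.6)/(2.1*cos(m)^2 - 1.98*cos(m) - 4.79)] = (-4.032*cos(m)^2 - 36.12*cos(m) + 7.8312)*sin(m)/(4.41*cos(m)^4 - 8.316*cos(m)^3 - 16.1976*cos(m)^2 + 18.9684*cos(m) + 22.9441)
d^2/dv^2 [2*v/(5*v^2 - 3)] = 20*v*(5*v^2 + 9)/(5*v^2 - 3)^3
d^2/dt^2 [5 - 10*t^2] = -20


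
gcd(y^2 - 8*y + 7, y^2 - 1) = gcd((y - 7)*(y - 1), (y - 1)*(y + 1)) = y - 1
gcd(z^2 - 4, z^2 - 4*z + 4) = z - 2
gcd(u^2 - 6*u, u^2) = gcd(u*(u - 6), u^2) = u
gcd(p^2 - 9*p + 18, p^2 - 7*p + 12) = p - 3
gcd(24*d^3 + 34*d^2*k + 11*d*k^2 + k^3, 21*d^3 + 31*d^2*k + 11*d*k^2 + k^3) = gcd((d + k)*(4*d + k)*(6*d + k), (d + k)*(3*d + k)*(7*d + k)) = d + k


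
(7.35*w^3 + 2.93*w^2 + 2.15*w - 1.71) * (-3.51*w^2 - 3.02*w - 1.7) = -25.7985*w^5 - 32.4813*w^4 - 28.8901*w^3 - 5.4719*w^2 + 1.5092*w + 2.907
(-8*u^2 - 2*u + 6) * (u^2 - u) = -8*u^4 + 6*u^3 + 8*u^2 - 6*u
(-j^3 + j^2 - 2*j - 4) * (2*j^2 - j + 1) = -2*j^5 + 3*j^4 - 6*j^3 - 5*j^2 + 2*j - 4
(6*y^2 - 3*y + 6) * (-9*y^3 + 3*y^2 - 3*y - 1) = -54*y^5 + 45*y^4 - 81*y^3 + 21*y^2 - 15*y - 6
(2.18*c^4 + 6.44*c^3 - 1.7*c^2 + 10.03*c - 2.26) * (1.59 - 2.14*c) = -4.6652*c^5 - 10.3154*c^4 + 13.8776*c^3 - 24.1672*c^2 + 20.7841*c - 3.5934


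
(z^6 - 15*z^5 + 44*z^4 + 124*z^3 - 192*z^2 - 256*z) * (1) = z^6 - 15*z^5 + 44*z^4 + 124*z^3 - 192*z^2 - 256*z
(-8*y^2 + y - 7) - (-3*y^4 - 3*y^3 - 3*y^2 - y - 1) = 3*y^4 + 3*y^3 - 5*y^2 + 2*y - 6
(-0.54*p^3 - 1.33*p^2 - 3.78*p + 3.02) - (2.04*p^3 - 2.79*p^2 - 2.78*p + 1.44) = -2.58*p^3 + 1.46*p^2 - 1.0*p + 1.58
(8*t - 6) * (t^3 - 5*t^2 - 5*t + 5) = 8*t^4 - 46*t^3 - 10*t^2 + 70*t - 30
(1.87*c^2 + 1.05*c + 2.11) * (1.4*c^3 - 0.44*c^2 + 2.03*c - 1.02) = 2.618*c^5 + 0.6472*c^4 + 6.2881*c^3 - 0.7043*c^2 + 3.2123*c - 2.1522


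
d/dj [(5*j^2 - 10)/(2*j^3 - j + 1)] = 5*(2*j*(2*j^3 - j + 1) - (j^2 - 2)*(6*j^2 - 1))/(2*j^3 - j + 1)^2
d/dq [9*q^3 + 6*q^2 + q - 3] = 27*q^2 + 12*q + 1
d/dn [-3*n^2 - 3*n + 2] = -6*n - 3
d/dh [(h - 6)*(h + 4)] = 2*h - 2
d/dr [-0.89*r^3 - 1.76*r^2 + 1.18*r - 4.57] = -2.67*r^2 - 3.52*r + 1.18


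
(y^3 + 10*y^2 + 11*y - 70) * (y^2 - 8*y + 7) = y^5 + 2*y^4 - 62*y^3 - 88*y^2 + 637*y - 490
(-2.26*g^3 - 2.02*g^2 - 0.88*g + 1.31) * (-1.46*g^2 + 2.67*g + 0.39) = 3.2996*g^5 - 3.085*g^4 - 4.99*g^3 - 5.05*g^2 + 3.1545*g + 0.5109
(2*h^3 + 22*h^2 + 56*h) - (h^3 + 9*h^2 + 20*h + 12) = h^3 + 13*h^2 + 36*h - 12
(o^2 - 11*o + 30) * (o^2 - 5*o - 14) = o^4 - 16*o^3 + 71*o^2 + 4*o - 420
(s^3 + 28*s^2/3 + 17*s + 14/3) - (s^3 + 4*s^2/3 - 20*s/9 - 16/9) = 8*s^2 + 173*s/9 + 58/9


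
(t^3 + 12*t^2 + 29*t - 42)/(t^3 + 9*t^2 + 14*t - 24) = (t + 7)/(t + 4)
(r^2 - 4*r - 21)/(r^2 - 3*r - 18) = (r - 7)/(r - 6)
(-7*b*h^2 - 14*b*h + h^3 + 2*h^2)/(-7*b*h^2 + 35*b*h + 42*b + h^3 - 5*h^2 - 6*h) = h*(h + 2)/(h^2 - 5*h - 6)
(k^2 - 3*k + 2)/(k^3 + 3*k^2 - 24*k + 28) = (k - 1)/(k^2 + 5*k - 14)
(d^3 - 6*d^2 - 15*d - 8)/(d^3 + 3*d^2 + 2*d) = (d^2 - 7*d - 8)/(d*(d + 2))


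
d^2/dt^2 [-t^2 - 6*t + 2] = -2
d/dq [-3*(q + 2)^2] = -6*q - 12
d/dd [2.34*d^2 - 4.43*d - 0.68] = 4.68*d - 4.43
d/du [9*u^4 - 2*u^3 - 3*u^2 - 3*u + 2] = 36*u^3 - 6*u^2 - 6*u - 3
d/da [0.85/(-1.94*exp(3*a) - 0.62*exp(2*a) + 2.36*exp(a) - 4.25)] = (4.947*exp(2*a) + 1.054*exp(a) - 2.006)*exp(a)/(1.94*exp(3*a) + 0.62*exp(2*a) - 2.36*exp(a) + 4.25)^2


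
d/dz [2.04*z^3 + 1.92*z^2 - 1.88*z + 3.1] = 6.12*z^2 + 3.84*z - 1.88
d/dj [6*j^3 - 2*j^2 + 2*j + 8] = 18*j^2 - 4*j + 2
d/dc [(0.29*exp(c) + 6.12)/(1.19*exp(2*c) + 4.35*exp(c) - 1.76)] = (-(0.29*exp(c) + 6.12)*(2.38*exp(c) + 4.35) + 0.3451*exp(2*c) + 1.2615*exp(c) - 0.5104)*exp(c)/(1.19*exp(2*c) + 4.35*exp(c) - 1.76)^2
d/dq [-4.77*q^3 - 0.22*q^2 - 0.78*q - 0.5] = -14.31*q^2 - 0.44*q - 0.78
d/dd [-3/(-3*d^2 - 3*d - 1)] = 9*(-2*d - 1)/(3*d^2 + 3*d + 1)^2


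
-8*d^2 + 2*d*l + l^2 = (-2*d + l)*(4*d + l)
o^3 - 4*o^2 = o^2*(o - 4)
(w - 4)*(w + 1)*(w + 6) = w^3 + 3*w^2 - 22*w - 24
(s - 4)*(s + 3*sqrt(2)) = s^2 - 4*s + 3*sqrt(2)*s - 12*sqrt(2)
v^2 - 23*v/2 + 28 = (v - 8)*(v - 7/2)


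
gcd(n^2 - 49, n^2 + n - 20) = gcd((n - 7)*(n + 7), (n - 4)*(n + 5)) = 1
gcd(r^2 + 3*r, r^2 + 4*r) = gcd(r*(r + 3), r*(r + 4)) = r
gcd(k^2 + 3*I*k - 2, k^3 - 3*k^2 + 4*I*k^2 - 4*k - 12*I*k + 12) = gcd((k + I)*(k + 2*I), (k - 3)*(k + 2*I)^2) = k + 2*I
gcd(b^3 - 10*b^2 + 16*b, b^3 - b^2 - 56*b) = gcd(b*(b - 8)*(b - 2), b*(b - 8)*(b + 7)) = b^2 - 8*b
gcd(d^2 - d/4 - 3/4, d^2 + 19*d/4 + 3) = d + 3/4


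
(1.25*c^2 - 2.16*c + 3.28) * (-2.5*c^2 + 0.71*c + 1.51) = -3.125*c^4 + 6.2875*c^3 - 7.8461*c^2 - 0.9328*c + 4.9528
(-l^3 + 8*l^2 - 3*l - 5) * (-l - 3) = l^4 - 5*l^3 - 21*l^2 + 14*l + 15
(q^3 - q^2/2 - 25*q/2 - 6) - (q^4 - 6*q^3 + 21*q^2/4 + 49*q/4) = -q^4 + 7*q^3 - 23*q^2/4 - 99*q/4 - 6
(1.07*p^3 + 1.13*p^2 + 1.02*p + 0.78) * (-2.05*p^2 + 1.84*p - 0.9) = -2.1935*p^5 - 0.347699999999999*p^4 - 0.9748*p^3 - 0.7392*p^2 + 0.5172*p - 0.702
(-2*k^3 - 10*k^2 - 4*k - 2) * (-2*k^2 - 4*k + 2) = 4*k^5 + 28*k^4 + 44*k^3 - 4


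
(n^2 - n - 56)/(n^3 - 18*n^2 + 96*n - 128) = (n + 7)/(n^2 - 10*n + 16)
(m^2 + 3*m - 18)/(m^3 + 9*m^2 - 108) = 1/(m + 6)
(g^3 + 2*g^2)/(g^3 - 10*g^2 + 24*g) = g*(g + 2)/(g^2 - 10*g + 24)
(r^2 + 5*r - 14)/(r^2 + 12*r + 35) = (r - 2)/(r + 5)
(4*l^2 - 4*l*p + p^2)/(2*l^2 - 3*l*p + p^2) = (-2*l + p)/(-l + p)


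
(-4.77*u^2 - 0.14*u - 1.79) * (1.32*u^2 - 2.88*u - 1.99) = -6.2964*u^4 + 13.5528*u^3 + 7.5327*u^2 + 5.4338*u + 3.5621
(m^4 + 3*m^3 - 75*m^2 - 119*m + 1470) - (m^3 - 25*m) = m^4 + 2*m^3 - 75*m^2 - 94*m + 1470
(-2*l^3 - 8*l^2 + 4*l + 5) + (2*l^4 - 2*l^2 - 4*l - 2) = 2*l^4 - 2*l^3 - 10*l^2 + 3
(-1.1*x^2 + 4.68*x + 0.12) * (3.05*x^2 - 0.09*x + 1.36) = -3.355*x^4 + 14.373*x^3 - 1.5512*x^2 + 6.354*x + 0.1632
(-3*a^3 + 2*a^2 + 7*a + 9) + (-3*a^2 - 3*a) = -3*a^3 - a^2 + 4*a + 9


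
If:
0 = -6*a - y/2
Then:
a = -y/12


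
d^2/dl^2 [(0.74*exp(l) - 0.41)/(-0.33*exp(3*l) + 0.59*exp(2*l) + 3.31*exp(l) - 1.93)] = (-0.322344*exp(6*l) + 0.834074999999999*exp(5*l) - 4.368899*exp(4*l) + 7.247322*exp(3*l) - 5.00392200000001*exp(2*l) + 1.632127*exp(l) - 0.137223)*exp(l)/(0.035937*exp(9*l) - 0.192753*exp(8*l) - 0.736758*exp(7*l) + 4.291894*exp(6*l) + 5.13528*exp(5*l) - 30.025632*exp(4*l) - 9.962458*exp(3*l) + 56.842746*exp(2*l) - 36.988257*exp(l) + 7.189057)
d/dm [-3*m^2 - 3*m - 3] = -6*m - 3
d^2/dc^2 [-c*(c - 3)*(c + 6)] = -6*c - 6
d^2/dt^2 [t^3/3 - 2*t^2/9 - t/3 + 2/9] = 2*t - 4/9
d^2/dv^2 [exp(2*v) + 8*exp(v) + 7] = 4*(exp(v) + 2)*exp(v)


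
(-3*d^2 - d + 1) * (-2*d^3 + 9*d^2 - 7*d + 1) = 6*d^5 - 25*d^4 + 10*d^3 + 13*d^2 - 8*d + 1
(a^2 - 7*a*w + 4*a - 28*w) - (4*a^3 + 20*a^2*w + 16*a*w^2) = -4*a^3 - 20*a^2*w + a^2 - 16*a*w^2 - 7*a*w + 4*a - 28*w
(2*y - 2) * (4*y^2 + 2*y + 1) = 8*y^3 - 4*y^2 - 2*y - 2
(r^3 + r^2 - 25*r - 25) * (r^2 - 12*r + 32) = r^5 - 11*r^4 - 5*r^3 + 307*r^2 - 500*r - 800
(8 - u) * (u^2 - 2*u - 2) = -u^3 + 10*u^2 - 14*u - 16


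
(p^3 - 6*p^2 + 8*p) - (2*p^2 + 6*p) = p^3 - 8*p^2 + 2*p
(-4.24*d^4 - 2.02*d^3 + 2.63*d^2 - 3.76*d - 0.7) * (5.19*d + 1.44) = -22.0056*d^5 - 16.5894*d^4 + 10.7409*d^3 - 15.7272*d^2 - 9.0474*d - 1.008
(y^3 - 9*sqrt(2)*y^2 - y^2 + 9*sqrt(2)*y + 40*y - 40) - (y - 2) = y^3 - 9*sqrt(2)*y^2 - y^2 + 9*sqrt(2)*y + 39*y - 38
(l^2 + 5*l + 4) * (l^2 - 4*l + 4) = l^4 + l^3 - 12*l^2 + 4*l + 16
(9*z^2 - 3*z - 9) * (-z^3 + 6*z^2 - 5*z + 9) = -9*z^5 + 57*z^4 - 54*z^3 + 42*z^2 + 18*z - 81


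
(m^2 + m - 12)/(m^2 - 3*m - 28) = (m - 3)/(m - 7)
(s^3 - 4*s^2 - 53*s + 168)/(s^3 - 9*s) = (s^2 - s - 56)/(s*(s + 3))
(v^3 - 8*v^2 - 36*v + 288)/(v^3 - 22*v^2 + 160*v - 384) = (v + 6)/(v - 8)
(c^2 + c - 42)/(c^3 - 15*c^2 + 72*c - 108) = (c + 7)/(c^2 - 9*c + 18)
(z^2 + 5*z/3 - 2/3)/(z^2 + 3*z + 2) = (z - 1/3)/(z + 1)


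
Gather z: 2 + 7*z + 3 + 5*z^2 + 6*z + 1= 5*z^2 + 13*z + 6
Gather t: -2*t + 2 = 2 - 2*t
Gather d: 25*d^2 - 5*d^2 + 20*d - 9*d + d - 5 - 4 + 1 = 20*d^2 + 12*d - 8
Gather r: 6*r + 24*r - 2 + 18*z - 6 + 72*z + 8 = 30*r + 90*z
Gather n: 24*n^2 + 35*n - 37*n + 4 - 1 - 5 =24*n^2 - 2*n - 2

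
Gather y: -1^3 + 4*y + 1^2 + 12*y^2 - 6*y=12*y^2 - 2*y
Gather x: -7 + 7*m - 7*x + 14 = 7*m - 7*x + 7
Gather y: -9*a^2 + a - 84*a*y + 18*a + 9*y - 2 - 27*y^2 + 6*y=-9*a^2 + 19*a - 27*y^2 + y*(15 - 84*a) - 2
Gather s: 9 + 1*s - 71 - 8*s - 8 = -7*s - 70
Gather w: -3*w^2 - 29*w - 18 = -3*w^2 - 29*w - 18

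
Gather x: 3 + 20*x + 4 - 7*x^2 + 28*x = -7*x^2 + 48*x + 7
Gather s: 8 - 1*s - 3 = 5 - s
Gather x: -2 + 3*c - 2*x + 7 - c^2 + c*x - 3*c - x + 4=-c^2 + x*(c - 3) + 9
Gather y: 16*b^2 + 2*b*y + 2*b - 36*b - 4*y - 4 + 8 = 16*b^2 - 34*b + y*(2*b - 4) + 4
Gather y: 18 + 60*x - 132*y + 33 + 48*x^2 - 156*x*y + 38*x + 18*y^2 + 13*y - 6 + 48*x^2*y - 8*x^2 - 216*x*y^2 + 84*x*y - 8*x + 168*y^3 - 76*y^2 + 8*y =40*x^2 + 90*x + 168*y^3 + y^2*(-216*x - 58) + y*(48*x^2 - 72*x - 111) + 45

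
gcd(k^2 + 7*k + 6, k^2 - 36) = k + 6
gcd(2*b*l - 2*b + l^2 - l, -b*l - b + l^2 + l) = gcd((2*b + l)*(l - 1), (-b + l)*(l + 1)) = 1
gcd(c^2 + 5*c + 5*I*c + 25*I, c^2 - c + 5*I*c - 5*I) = c + 5*I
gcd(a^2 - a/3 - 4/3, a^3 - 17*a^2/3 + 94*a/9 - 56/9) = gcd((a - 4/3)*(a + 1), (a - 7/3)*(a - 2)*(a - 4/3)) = a - 4/3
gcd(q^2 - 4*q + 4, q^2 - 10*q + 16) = q - 2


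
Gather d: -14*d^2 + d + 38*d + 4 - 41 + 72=-14*d^2 + 39*d + 35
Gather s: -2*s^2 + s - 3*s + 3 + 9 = -2*s^2 - 2*s + 12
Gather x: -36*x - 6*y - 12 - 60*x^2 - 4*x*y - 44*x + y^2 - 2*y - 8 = -60*x^2 + x*(-4*y - 80) + y^2 - 8*y - 20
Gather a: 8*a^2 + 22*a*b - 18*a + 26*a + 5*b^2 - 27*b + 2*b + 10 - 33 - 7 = 8*a^2 + a*(22*b + 8) + 5*b^2 - 25*b - 30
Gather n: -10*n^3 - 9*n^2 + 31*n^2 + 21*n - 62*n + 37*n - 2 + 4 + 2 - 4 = -10*n^3 + 22*n^2 - 4*n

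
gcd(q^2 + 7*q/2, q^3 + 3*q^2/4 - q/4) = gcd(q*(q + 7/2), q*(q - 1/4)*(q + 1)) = q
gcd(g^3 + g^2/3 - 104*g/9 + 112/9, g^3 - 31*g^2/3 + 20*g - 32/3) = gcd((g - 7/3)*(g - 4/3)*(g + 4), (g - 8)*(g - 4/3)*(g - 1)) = g - 4/3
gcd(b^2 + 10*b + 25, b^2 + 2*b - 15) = b + 5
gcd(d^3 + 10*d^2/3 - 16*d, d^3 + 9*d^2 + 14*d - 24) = d + 6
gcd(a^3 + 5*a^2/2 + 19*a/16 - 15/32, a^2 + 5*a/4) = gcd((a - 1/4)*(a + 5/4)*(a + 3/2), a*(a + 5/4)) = a + 5/4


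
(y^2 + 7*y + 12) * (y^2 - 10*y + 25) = y^4 - 3*y^3 - 33*y^2 + 55*y + 300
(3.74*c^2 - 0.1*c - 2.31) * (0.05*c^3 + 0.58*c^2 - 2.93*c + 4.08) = 0.187*c^5 + 2.1642*c^4 - 11.1317*c^3 + 14.2124*c^2 + 6.3603*c - 9.4248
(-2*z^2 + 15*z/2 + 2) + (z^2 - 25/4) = -z^2 + 15*z/2 - 17/4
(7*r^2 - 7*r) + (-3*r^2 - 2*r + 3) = 4*r^2 - 9*r + 3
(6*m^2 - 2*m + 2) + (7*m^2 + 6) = 13*m^2 - 2*m + 8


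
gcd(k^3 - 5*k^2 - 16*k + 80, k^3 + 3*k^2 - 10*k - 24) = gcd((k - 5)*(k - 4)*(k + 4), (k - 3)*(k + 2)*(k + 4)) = k + 4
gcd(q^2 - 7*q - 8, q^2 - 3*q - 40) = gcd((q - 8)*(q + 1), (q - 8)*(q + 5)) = q - 8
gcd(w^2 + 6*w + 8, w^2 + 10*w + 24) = w + 4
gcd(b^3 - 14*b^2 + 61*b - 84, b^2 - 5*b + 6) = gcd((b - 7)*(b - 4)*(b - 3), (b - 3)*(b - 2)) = b - 3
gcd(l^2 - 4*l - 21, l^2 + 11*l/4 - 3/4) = l + 3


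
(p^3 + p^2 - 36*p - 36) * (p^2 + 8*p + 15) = p^5 + 9*p^4 - 13*p^3 - 309*p^2 - 828*p - 540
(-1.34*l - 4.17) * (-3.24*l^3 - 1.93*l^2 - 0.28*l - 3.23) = 4.3416*l^4 + 16.097*l^3 + 8.4233*l^2 + 5.4958*l + 13.4691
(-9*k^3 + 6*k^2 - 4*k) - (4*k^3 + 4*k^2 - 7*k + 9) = -13*k^3 + 2*k^2 + 3*k - 9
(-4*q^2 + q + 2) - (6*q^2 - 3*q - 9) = -10*q^2 + 4*q + 11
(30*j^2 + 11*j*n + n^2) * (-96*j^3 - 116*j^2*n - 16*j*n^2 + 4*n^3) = -2880*j^5 - 4536*j^4*n - 1852*j^3*n^2 - 172*j^2*n^3 + 28*j*n^4 + 4*n^5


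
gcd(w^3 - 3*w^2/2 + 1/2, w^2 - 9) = 1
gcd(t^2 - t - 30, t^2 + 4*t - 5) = t + 5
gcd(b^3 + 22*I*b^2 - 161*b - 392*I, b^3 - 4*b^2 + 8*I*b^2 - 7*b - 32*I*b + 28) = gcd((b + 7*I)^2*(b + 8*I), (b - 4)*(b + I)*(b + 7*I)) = b + 7*I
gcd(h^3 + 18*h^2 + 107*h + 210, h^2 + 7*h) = h + 7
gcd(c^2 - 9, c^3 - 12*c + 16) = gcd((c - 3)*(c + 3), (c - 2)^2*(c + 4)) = 1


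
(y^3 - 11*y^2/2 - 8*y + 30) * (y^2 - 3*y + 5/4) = y^5 - 17*y^4/2 + 39*y^3/4 + 377*y^2/8 - 100*y + 75/2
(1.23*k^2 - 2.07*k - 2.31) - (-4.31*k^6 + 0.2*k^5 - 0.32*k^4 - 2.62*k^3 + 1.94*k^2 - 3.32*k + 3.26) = 4.31*k^6 - 0.2*k^5 + 0.32*k^4 + 2.62*k^3 - 0.71*k^2 + 1.25*k - 5.57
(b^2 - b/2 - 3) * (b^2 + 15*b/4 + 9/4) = b^4 + 13*b^3/4 - 21*b^2/8 - 99*b/8 - 27/4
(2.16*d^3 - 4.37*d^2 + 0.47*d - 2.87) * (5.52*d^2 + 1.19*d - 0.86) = 11.9232*d^5 - 21.552*d^4 - 4.4635*d^3 - 11.5249*d^2 - 3.8195*d + 2.4682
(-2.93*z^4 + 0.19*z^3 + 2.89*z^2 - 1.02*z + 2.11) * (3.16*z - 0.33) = -9.2588*z^5 + 1.5673*z^4 + 9.0697*z^3 - 4.1769*z^2 + 7.0042*z - 0.6963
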